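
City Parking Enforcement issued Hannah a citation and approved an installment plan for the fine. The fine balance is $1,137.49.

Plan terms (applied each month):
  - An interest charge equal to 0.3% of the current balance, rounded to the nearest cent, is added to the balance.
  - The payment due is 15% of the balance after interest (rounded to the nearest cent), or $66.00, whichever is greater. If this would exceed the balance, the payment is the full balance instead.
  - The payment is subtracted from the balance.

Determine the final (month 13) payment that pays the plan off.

$45.85

# | Opening | Interest | Payment | End bal
1 | $1,137.49 | $3.41 | $171.14 | $969.76
2 | $969.76 | $2.91 | $145.90 | $826.77
3 | $826.77 | $2.48 | $124.39 | $704.86
4 | $704.86 | $2.11 | $106.05 | $600.92
5 | $600.92 | $1.80 | $90.41 | $512.31
6 | $512.31 | $1.54 | $77.08 | $436.77
7 | $436.77 | $1.31 | $66.00 | $372.08
8 | $372.08 | $1.12 | $66.00 | $307.20
9 | $307.20 | $0.92 | $66.00 | $242.12
10 | $242.12 | $0.73 | $66.00 | $176.85
11 | $176.85 | $0.53 | $66.00 | $111.38
12 | $111.38 | $0.33 | $66.00 | $45.71
13 | $45.71 | $0.14 | $45.85 | $0.00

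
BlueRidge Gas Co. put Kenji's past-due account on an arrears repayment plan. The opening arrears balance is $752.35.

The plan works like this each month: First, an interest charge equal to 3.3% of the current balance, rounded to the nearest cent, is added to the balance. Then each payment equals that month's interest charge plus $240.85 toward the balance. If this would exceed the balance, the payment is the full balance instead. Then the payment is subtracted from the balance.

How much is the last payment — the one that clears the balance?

$30.78

Month 1: $752.35 +$24.83 interest = $777.18; pay $265.68 → $511.50
Month 2: $511.50 +$16.88 interest = $528.38; pay $257.73 → $270.65
Month 3: $270.65 +$8.93 interest = $279.58; pay $249.78 → $29.80
Month 4: $29.80 +$0.98 interest = $30.78; pay $30.78 → $0.00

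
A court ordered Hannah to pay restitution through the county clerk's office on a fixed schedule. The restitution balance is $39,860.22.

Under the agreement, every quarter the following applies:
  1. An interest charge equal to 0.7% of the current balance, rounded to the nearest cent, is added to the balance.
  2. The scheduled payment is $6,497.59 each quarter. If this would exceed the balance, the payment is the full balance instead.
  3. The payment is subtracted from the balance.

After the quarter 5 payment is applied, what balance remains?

Quarter 1: opening $39,860.22; interest $279.02 → $40,139.24; payment $6,497.59; balance $33,641.65
Quarter 2: opening $33,641.65; interest $235.49 → $33,877.14; payment $6,497.59; balance $27,379.55
Quarter 3: opening $27,379.55; interest $191.66 → $27,571.21; payment $6,497.59; balance $21,073.62
Quarter 4: opening $21,073.62; interest $147.52 → $21,221.14; payment $6,497.59; balance $14,723.55
Quarter 5: opening $14,723.55; interest $103.06 → $14,826.61; payment $6,497.59; balance $8,329.02

$8,329.02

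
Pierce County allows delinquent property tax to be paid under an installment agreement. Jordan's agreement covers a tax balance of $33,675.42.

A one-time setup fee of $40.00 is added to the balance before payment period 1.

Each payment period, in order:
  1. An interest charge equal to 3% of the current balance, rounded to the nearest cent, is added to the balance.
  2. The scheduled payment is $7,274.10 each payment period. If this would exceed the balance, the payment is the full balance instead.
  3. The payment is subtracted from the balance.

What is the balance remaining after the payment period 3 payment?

$14,358.23

# | Opening | Interest | Payment | End bal
1 | $33,715.42 | $1,011.46 | $7,274.10 | $27,452.78
2 | $27,452.78 | $823.58 | $7,274.10 | $21,002.26
3 | $21,002.26 | $630.07 | $7,274.10 | $14,358.23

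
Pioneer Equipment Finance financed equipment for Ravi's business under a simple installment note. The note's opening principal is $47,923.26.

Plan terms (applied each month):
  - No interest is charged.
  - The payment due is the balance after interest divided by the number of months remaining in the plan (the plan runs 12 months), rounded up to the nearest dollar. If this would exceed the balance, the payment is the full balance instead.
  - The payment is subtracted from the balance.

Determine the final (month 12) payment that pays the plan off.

$3,992.26

Month 1: $47,923.26 − $3,994.00 → $43,929.26
Month 2: $43,929.26 − $3,994.00 → $39,935.26
Month 3: $39,935.26 − $3,994.00 → $35,941.26
Month 4: $35,941.26 − $3,994.00 → $31,947.26
Month 5: $31,947.26 − $3,994.00 → $27,953.26
Month 6: $27,953.26 − $3,994.00 → $23,959.26
Month 7: $23,959.26 − $3,994.00 → $19,965.26
Month 8: $19,965.26 − $3,994.00 → $15,971.26
Month 9: $15,971.26 − $3,993.00 → $11,978.26
Month 10: $11,978.26 − $3,993.00 → $7,985.26
Month 11: $7,985.26 − $3,993.00 → $3,992.26
Month 12: $3,992.26 − $3,992.26 → $0.00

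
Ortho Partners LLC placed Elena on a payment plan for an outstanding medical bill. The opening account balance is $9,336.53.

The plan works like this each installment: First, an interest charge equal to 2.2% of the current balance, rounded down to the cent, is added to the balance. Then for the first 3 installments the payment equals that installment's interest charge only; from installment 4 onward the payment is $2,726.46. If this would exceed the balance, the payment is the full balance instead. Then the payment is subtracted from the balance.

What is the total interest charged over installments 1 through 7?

$1,100.11

# | Opening | Interest | Payment | End bal
1 | $9,336.53 | $205.40 | $205.40 | $9,336.53
2 | $9,336.53 | $205.40 | $205.40 | $9,336.53
3 | $9,336.53 | $205.40 | $205.40 | $9,336.53
4 | $9,336.53 | $205.40 | $2,726.46 | $6,815.47
5 | $6,815.47 | $149.94 | $2,726.46 | $4,238.95
6 | $4,238.95 | $93.25 | $2,726.46 | $1,605.74
7 | $1,605.74 | $35.32 | $1,641.06 | $0.00
Total interest: $205.40 + $205.40 + $205.40 + $205.40 + $149.94 + $93.25 + $35.32 = $1,100.11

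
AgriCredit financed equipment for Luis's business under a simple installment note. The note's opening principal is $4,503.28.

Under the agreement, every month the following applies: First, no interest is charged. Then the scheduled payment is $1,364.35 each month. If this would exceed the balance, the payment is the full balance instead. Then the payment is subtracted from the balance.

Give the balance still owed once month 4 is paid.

$0.00

Month 1: opening $4,503.28; payment $1,364.35; balance $3,138.93
Month 2: opening $3,138.93; payment $1,364.35; balance $1,774.58
Month 3: opening $1,774.58; payment $1,364.35; balance $410.23
Month 4: opening $410.23; payment $410.23; balance $0.00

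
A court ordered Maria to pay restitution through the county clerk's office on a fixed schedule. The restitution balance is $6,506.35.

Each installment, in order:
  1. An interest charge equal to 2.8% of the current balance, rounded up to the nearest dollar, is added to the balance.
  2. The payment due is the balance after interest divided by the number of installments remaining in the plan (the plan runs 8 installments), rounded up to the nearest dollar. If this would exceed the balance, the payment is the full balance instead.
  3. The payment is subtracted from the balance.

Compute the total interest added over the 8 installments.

Installment 1: opening $6,506.35; interest $183.00 → $6,689.35; payment $837.00; balance $5,852.35
Installment 2: opening $5,852.35; interest $164.00 → $6,016.35; payment $860.00; balance $5,156.35
Installment 3: opening $5,156.35; interest $145.00 → $5,301.35; payment $884.00; balance $4,417.35
Installment 4: opening $4,417.35; interest $124.00 → $4,541.35; payment $909.00; balance $3,632.35
Installment 5: opening $3,632.35; interest $102.00 → $3,734.35; payment $934.00; balance $2,800.35
Installment 6: opening $2,800.35; interest $79.00 → $2,879.35; payment $960.00; balance $1,919.35
Installment 7: opening $1,919.35; interest $54.00 → $1,973.35; payment $987.00; balance $986.35
Installment 8: opening $986.35; interest $28.00 → $1,014.35; payment $1,014.35; balance $0.00
Total interest: $183.00 + $164.00 + $145.00 + $124.00 + $102.00 + $79.00 + $54.00 + $28.00 = $879.00

$879.00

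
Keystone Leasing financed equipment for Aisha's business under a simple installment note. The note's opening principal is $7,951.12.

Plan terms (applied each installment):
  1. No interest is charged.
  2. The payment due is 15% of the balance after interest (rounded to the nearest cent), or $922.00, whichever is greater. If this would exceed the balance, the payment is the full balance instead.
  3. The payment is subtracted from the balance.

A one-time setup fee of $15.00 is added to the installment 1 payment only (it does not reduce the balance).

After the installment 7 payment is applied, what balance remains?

Installment 1: $7,951.12 − $1,192.67 (+ $15.00 fee) → $6,758.45
Installment 2: $6,758.45 − $1,013.77 → $5,744.68
Installment 3: $5,744.68 − $922.00 → $4,822.68
Installment 4: $4,822.68 − $922.00 → $3,900.68
Installment 5: $3,900.68 − $922.00 → $2,978.68
Installment 6: $2,978.68 − $922.00 → $2,056.68
Installment 7: $2,056.68 − $922.00 → $1,134.68

$1,134.68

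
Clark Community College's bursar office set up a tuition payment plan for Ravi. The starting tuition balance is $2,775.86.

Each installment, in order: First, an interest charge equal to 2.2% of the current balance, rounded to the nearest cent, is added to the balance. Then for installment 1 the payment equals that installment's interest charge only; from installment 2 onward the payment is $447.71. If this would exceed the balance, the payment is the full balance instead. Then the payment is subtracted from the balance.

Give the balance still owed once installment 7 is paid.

Installment 1: opening $2,775.86; interest $61.07 → $2,836.93; payment $61.07; balance $2,775.86
Installment 2: opening $2,775.86; interest $61.07 → $2,836.93; payment $447.71; balance $2,389.22
Installment 3: opening $2,389.22; interest $52.56 → $2,441.78; payment $447.71; balance $1,994.07
Installment 4: opening $1,994.07; interest $43.87 → $2,037.94; payment $447.71; balance $1,590.23
Installment 5: opening $1,590.23; interest $34.99 → $1,625.22; payment $447.71; balance $1,177.51
Installment 6: opening $1,177.51; interest $25.91 → $1,203.42; payment $447.71; balance $755.71
Installment 7: opening $755.71; interest $16.63 → $772.34; payment $447.71; balance $324.63

$324.63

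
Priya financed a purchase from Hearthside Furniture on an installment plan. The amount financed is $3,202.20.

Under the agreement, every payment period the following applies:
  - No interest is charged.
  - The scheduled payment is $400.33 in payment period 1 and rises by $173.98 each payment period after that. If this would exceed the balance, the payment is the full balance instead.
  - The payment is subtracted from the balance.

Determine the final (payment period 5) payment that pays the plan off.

$557.00

Payment period 1: opening $3,202.20; payment $400.33; balance $2,801.87
Payment period 2: opening $2,801.87; payment $574.31; balance $2,227.56
Payment period 3: opening $2,227.56; payment $748.29; balance $1,479.27
Payment period 4: opening $1,479.27; payment $922.27; balance $557.00
Payment period 5: opening $557.00; payment $557.00; balance $0.00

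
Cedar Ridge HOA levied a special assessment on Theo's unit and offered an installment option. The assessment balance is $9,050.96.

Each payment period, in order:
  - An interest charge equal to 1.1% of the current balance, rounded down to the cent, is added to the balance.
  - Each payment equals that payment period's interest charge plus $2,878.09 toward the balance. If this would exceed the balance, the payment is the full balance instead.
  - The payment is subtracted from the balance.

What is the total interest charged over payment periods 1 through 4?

Payment period 1: $9,050.96 +$99.56 interest = $9,150.52; pay $2,977.65 → $6,172.87
Payment period 2: $6,172.87 +$67.90 interest = $6,240.77; pay $2,945.99 → $3,294.78
Payment period 3: $3,294.78 +$36.24 interest = $3,331.02; pay $2,914.33 → $416.69
Payment period 4: $416.69 +$4.58 interest = $421.27; pay $421.27 → $0.00
Total interest: $99.56 + $67.90 + $36.24 + $4.58 = $208.28

$208.28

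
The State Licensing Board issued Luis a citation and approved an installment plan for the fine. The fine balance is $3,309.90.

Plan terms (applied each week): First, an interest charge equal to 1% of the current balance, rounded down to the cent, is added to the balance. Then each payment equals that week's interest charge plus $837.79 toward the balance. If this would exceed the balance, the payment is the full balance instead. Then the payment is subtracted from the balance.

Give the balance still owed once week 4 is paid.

Week 1: opening $3,309.90; interest $33.09 → $3,342.99; payment $870.88; balance $2,472.11
Week 2: opening $2,472.11; interest $24.72 → $2,496.83; payment $862.51; balance $1,634.32
Week 3: opening $1,634.32; interest $16.34 → $1,650.66; payment $854.13; balance $796.53
Week 4: opening $796.53; interest $7.96 → $804.49; payment $804.49; balance $0.00

$0.00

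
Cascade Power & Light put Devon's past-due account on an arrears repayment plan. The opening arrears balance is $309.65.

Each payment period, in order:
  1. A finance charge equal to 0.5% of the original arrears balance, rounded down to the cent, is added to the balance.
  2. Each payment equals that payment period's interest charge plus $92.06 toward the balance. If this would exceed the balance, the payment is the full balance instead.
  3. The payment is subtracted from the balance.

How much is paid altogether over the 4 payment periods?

Payment period 1: opening $309.65; interest $1.54 → $311.19; payment $93.60; balance $217.59
Payment period 2: opening $217.59; interest $1.54 → $219.13; payment $93.60; balance $125.53
Payment period 3: opening $125.53; interest $1.54 → $127.07; payment $93.60; balance $33.47
Payment period 4: opening $33.47; interest $1.54 → $35.01; payment $35.01; balance $0.00
Total paid: $315.81

$315.81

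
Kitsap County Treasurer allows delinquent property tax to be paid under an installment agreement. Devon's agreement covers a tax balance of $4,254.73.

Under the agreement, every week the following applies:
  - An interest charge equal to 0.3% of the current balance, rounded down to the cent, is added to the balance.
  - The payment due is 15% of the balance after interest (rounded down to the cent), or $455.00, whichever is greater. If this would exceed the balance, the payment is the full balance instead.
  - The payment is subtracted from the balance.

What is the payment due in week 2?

Week 1: $4,254.73 +$12.76 interest = $4,267.49; pay $640.12 → $3,627.37
Week 2: $3,627.37 +$10.88 interest = $3,638.25; pay $545.73 → $3,092.52

$545.73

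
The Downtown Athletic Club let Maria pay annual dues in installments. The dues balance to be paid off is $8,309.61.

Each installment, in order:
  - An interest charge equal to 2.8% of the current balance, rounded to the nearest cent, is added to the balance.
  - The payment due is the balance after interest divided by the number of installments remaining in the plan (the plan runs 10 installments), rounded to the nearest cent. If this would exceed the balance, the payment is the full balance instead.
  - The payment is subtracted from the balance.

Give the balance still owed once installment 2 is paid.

# | Opening | Interest | Payment | End bal
1 | $8,309.61 | $232.67 | $854.23 | $7,688.05
2 | $7,688.05 | $215.27 | $878.15 | $7,025.17

$7,025.17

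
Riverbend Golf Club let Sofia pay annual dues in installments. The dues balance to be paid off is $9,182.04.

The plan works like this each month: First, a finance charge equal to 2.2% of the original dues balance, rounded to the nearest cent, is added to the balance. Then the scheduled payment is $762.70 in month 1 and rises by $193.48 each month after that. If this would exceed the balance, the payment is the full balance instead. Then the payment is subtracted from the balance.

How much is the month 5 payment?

$1,536.62

Month 1: $9,182.04 +$202.00 interest = $9,384.04; pay $762.70 → $8,621.34
Month 2: $8,621.34 +$202.00 interest = $8,823.34; pay $956.18 → $7,867.16
Month 3: $7,867.16 +$202.00 interest = $8,069.16; pay $1,149.66 → $6,919.50
Month 4: $6,919.50 +$202.00 interest = $7,121.50; pay $1,343.14 → $5,778.36
Month 5: $5,778.36 +$202.00 interest = $5,980.36; pay $1,536.62 → $4,443.74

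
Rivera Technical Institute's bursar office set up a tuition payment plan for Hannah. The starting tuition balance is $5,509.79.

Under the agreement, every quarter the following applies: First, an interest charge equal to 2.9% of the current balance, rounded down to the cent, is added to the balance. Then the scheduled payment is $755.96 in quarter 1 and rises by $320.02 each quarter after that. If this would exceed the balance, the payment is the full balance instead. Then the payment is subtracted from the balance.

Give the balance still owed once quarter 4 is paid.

# | Opening | Interest | Payment | End bal
1 | $5,509.79 | $159.78 | $755.96 | $4,913.61
2 | $4,913.61 | $142.49 | $1,075.98 | $3,980.12
3 | $3,980.12 | $115.42 | $1,396.00 | $2,699.54
4 | $2,699.54 | $78.28 | $1,716.02 | $1,061.80

$1,061.80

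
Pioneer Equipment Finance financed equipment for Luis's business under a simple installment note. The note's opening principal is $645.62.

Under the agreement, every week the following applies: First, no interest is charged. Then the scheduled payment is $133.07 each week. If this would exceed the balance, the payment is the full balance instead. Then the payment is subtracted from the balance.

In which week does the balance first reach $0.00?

5

# | Opening | Payment | End bal
1 | $645.62 | $133.07 | $512.55
2 | $512.55 | $133.07 | $379.48
3 | $379.48 | $133.07 | $246.41
4 | $246.41 | $133.07 | $113.34
5 | $113.34 | $113.34 | $0.00
Balance reaches $0.00 in week 5.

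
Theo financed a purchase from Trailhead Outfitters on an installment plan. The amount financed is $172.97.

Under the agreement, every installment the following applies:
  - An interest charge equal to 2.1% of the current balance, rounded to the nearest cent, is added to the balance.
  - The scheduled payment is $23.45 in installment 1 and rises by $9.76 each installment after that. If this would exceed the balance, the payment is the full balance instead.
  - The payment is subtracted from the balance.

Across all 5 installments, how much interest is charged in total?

Installment 1: opening $172.97; interest $3.63 → $176.60; payment $23.45; balance $153.15
Installment 2: opening $153.15; interest $3.22 → $156.37; payment $33.21; balance $123.16
Installment 3: opening $123.16; interest $2.59 → $125.75; payment $42.97; balance $82.78
Installment 4: opening $82.78; interest $1.74 → $84.52; payment $52.73; balance $31.79
Installment 5: opening $31.79; interest $0.67 → $32.46; payment $32.46; balance $0.00
Total interest: $3.63 + $3.22 + $2.59 + $1.74 + $0.67 = $11.85

$11.85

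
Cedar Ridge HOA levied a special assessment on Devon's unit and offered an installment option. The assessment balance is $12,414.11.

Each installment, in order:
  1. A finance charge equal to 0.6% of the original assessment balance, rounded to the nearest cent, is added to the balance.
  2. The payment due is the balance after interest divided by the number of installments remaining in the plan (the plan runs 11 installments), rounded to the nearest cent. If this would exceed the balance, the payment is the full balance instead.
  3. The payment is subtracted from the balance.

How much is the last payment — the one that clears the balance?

$1,353.47

Installment 1: $12,414.11 +$74.48 interest = $12,488.59; pay $1,135.33 → $11,353.26
Installment 2: $11,353.26 +$74.48 interest = $11,427.74; pay $1,142.77 → $10,284.97
Installment 3: $10,284.97 +$74.48 interest = $10,359.45; pay $1,151.05 → $9,208.40
Installment 4: $9,208.40 +$74.48 interest = $9,282.88; pay $1,160.36 → $8,122.52
Installment 5: $8,122.52 +$74.48 interest = $8,197.00; pay $1,171.00 → $7,026.00
Installment 6: $7,026.00 +$74.48 interest = $7,100.48; pay $1,183.41 → $5,917.07
Installment 7: $5,917.07 +$74.48 interest = $5,991.55; pay $1,198.31 → $4,793.24
Installment 8: $4,793.24 +$74.48 interest = $4,867.72; pay $1,216.93 → $3,650.79
Installment 9: $3,650.79 +$74.48 interest = $3,725.27; pay $1,241.76 → $2,483.51
Installment 10: $2,483.51 +$74.48 interest = $2,557.99; pay $1,279.00 → $1,278.99
Installment 11: $1,278.99 +$74.48 interest = $1,353.47; pay $1,353.47 → $0.00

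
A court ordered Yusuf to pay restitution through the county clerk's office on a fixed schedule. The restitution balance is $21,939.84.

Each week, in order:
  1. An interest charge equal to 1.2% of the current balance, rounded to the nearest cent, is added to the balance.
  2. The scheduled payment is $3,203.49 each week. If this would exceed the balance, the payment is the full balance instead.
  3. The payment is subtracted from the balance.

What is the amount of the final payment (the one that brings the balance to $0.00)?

$609.67

# | Opening | Interest | Payment | End bal
1 | $21,939.84 | $263.28 | $3,203.49 | $18,999.63
2 | $18,999.63 | $228.00 | $3,203.49 | $16,024.14
3 | $16,024.14 | $192.29 | $3,203.49 | $13,012.94
4 | $13,012.94 | $156.16 | $3,203.49 | $9,965.61
5 | $9,965.61 | $119.59 | $3,203.49 | $6,881.71
6 | $6,881.71 | $82.58 | $3,203.49 | $3,760.80
7 | $3,760.80 | $45.13 | $3,203.49 | $602.44
8 | $602.44 | $7.23 | $609.67 | $0.00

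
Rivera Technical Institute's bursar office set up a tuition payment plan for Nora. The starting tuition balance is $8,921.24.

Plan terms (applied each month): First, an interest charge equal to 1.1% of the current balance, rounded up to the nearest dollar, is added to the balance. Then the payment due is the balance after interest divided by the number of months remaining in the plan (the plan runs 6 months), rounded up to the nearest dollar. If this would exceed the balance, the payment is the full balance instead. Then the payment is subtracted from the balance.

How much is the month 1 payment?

Month 1: opening $8,921.24; interest $99.00 → $9,020.24; payment $1,504.00; balance $7,516.24

$1,504.00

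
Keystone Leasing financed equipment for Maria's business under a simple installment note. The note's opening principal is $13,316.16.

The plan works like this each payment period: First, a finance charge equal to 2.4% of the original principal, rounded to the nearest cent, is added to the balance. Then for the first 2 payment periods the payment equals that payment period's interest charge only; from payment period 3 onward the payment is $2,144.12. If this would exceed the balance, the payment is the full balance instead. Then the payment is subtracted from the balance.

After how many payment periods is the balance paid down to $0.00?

10

# | Opening | Interest | Payment | End bal
1 | $13,316.16 | $319.59 | $319.59 | $13,316.16
2 | $13,316.16 | $319.59 | $319.59 | $13,316.16
3 | $13,316.16 | $319.59 | $2,144.12 | $11,491.63
4 | $11,491.63 | $319.59 | $2,144.12 | $9,667.10
5 | $9,667.10 | $319.59 | $2,144.12 | $7,842.57
6 | $7,842.57 | $319.59 | $2,144.12 | $6,018.04
7 | $6,018.04 | $319.59 | $2,144.12 | $4,193.51
8 | $4,193.51 | $319.59 | $2,144.12 | $2,368.98
9 | $2,368.98 | $319.59 | $2,144.12 | $544.45
10 | $544.45 | $319.59 | $864.04 | $0.00
Balance reaches $0.00 in payment period 10.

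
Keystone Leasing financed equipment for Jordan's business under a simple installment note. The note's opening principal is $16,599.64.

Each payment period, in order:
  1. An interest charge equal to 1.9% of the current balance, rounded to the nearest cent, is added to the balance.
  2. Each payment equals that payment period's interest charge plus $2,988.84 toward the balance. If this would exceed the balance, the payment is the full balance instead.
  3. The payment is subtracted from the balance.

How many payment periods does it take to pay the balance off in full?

6

Payment period 1: opening $16,599.64; interest $315.39 → $16,915.03; payment $3,304.23; balance $13,610.80
Payment period 2: opening $13,610.80; interest $258.61 → $13,869.41; payment $3,247.45; balance $10,621.96
Payment period 3: opening $10,621.96; interest $201.82 → $10,823.78; payment $3,190.66; balance $7,633.12
Payment period 4: opening $7,633.12; interest $145.03 → $7,778.15; payment $3,133.87; balance $4,644.28
Payment period 5: opening $4,644.28; interest $88.24 → $4,732.52; payment $3,077.08; balance $1,655.44
Payment period 6: opening $1,655.44; interest $31.45 → $1,686.89; payment $1,686.89; balance $0.00
Balance reaches $0.00 in payment period 6.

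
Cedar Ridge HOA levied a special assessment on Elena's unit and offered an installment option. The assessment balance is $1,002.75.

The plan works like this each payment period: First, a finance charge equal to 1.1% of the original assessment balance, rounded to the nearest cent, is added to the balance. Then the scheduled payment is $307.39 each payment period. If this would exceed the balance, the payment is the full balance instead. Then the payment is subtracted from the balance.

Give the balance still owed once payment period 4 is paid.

Payment period 1: $1,002.75 +$11.03 interest = $1,013.78; pay $307.39 → $706.39
Payment period 2: $706.39 +$11.03 interest = $717.42; pay $307.39 → $410.03
Payment period 3: $410.03 +$11.03 interest = $421.06; pay $307.39 → $113.67
Payment period 4: $113.67 +$11.03 interest = $124.70; pay $124.70 → $0.00

$0.00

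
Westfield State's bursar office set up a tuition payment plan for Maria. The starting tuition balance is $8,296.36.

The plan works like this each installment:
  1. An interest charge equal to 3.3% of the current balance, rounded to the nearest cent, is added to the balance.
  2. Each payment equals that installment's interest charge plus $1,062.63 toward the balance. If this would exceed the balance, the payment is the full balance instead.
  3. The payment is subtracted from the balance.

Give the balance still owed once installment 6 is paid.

Installment 1: opening $8,296.36; interest $273.78 → $8,570.14; payment $1,336.41; balance $7,233.73
Installment 2: opening $7,233.73; interest $238.71 → $7,472.44; payment $1,301.34; balance $6,171.10
Installment 3: opening $6,171.10; interest $203.65 → $6,374.75; payment $1,266.28; balance $5,108.47
Installment 4: opening $5,108.47; interest $168.58 → $5,277.05; payment $1,231.21; balance $4,045.84
Installment 5: opening $4,045.84; interest $133.51 → $4,179.35; payment $1,196.14; balance $2,983.21
Installment 6: opening $2,983.21; interest $98.45 → $3,081.66; payment $1,161.08; balance $1,920.58

$1,920.58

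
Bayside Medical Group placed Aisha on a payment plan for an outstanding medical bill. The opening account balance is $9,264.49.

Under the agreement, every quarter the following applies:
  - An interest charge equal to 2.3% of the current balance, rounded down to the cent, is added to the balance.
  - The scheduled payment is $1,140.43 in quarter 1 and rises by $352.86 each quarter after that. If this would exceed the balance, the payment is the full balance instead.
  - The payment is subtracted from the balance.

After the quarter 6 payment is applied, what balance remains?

$0.00

Quarter 1: opening $9,264.49; interest $213.08 → $9,477.57; payment $1,140.43; balance $8,337.14
Quarter 2: opening $8,337.14; interest $191.75 → $8,528.89; payment $1,493.29; balance $7,035.60
Quarter 3: opening $7,035.60; interest $161.81 → $7,197.41; payment $1,846.15; balance $5,351.26
Quarter 4: opening $5,351.26; interest $123.07 → $5,474.33; payment $2,199.01; balance $3,275.32
Quarter 5: opening $3,275.32; interest $75.33 → $3,350.65; payment $2,551.87; balance $798.78
Quarter 6: opening $798.78; interest $18.37 → $817.15; payment $817.15; balance $0.00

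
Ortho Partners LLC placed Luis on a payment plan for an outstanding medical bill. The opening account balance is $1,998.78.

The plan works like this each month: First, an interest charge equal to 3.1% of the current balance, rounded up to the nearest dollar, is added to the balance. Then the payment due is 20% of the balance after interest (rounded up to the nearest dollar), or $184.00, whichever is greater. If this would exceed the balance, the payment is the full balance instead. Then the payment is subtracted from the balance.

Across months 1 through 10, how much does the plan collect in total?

Month 1: opening $1,998.78; interest $62.00 → $2,060.78; payment $413.00; balance $1,647.78
Month 2: opening $1,647.78; interest $52.00 → $1,699.78; payment $340.00; balance $1,359.78
Month 3: opening $1,359.78; interest $43.00 → $1,402.78; payment $281.00; balance $1,121.78
Month 4: opening $1,121.78; interest $35.00 → $1,156.78; payment $232.00; balance $924.78
Month 5: opening $924.78; interest $29.00 → $953.78; payment $191.00; balance $762.78
Month 6: opening $762.78; interest $24.00 → $786.78; payment $184.00; balance $602.78
Month 7: opening $602.78; interest $19.00 → $621.78; payment $184.00; balance $437.78
Month 8: opening $437.78; interest $14.00 → $451.78; payment $184.00; balance $267.78
Month 9: opening $267.78; interest $9.00 → $276.78; payment $184.00; balance $92.78
Month 10: opening $92.78; interest $3.00 → $95.78; payment $95.78; balance $0.00
Total paid: $2,288.78

$2,288.78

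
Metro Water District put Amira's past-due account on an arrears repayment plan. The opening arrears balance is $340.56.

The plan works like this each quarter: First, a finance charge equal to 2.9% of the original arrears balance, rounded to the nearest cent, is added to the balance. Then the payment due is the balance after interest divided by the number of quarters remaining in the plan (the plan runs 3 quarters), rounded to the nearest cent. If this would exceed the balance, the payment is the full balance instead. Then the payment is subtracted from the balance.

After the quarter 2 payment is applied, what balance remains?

$121.75

Quarter 1: opening $340.56; interest $9.88 → $350.44; payment $116.81; balance $233.63
Quarter 2: opening $233.63; interest $9.88 → $243.51; payment $121.76; balance $121.75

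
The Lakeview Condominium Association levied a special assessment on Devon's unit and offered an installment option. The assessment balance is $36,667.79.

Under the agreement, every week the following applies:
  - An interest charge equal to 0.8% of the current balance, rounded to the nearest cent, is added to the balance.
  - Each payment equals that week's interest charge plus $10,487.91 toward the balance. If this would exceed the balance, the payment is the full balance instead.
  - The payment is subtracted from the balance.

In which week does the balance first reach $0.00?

4

Week 1: opening $36,667.79; interest $293.34 → $36,961.13; payment $10,781.25; balance $26,179.88
Week 2: opening $26,179.88; interest $209.44 → $26,389.32; payment $10,697.35; balance $15,691.97
Week 3: opening $15,691.97; interest $125.54 → $15,817.51; payment $10,613.45; balance $5,204.06
Week 4: opening $5,204.06; interest $41.63 → $5,245.69; payment $5,245.69; balance $0.00
Balance reaches $0.00 in week 4.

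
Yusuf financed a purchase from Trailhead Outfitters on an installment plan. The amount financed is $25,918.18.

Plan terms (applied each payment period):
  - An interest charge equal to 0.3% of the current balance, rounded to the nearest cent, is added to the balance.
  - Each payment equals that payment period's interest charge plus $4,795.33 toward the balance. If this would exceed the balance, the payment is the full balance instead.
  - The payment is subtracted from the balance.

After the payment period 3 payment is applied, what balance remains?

$11,532.19

Payment period 1: $25,918.18 +$77.75 interest = $25,995.93; pay $4,873.08 → $21,122.85
Payment period 2: $21,122.85 +$63.37 interest = $21,186.22; pay $4,858.70 → $16,327.52
Payment period 3: $16,327.52 +$48.98 interest = $16,376.50; pay $4,844.31 → $11,532.19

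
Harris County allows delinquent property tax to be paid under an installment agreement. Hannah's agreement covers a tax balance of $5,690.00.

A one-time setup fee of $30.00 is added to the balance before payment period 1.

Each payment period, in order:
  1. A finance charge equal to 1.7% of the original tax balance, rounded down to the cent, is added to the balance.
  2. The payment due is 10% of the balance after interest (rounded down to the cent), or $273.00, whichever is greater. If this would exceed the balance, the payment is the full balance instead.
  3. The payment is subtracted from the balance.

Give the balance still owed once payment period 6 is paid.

$3,447.78

Payment period 1: $5,720.00 +$96.73 interest = $5,816.73; pay $581.67 → $5,235.06
Payment period 2: $5,235.06 +$96.73 interest = $5,331.79; pay $533.17 → $4,798.62
Payment period 3: $4,798.62 +$96.73 interest = $4,895.35; pay $489.53 → $4,405.82
Payment period 4: $4,405.82 +$96.73 interest = $4,502.55; pay $450.25 → $4,052.30
Payment period 5: $4,052.30 +$96.73 interest = $4,149.03; pay $414.90 → $3,734.13
Payment period 6: $3,734.13 +$96.73 interest = $3,830.86; pay $383.08 → $3,447.78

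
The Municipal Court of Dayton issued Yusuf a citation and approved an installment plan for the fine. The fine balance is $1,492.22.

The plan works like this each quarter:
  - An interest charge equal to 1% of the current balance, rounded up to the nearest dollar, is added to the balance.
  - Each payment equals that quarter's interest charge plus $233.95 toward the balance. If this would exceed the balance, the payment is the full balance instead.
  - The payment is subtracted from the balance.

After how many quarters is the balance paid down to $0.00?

Quarter 1: $1,492.22 +$15.00 interest = $1,507.22; pay $248.95 → $1,258.27
Quarter 2: $1,258.27 +$13.00 interest = $1,271.27; pay $246.95 → $1,024.32
Quarter 3: $1,024.32 +$11.00 interest = $1,035.32; pay $244.95 → $790.37
Quarter 4: $790.37 +$8.00 interest = $798.37; pay $241.95 → $556.42
Quarter 5: $556.42 +$6.00 interest = $562.42; pay $239.95 → $322.47
Quarter 6: $322.47 +$4.00 interest = $326.47; pay $237.95 → $88.52
Quarter 7: $88.52 +$1.00 interest = $89.52; pay $89.52 → $0.00
Balance reaches $0.00 in quarter 7.

7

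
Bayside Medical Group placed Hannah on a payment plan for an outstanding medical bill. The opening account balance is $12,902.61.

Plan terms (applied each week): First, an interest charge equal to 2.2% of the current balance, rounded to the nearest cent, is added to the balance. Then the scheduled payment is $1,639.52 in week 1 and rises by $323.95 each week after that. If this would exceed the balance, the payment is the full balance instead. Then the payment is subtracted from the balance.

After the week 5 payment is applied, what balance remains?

$2,507.86

Week 1: $12,902.61 +$283.86 interest = $13,186.47; pay $1,639.52 → $11,546.95
Week 2: $11,546.95 +$254.03 interest = $11,800.98; pay $1,963.47 → $9,837.51
Week 3: $9,837.51 +$216.43 interest = $10,053.94; pay $2,287.42 → $7,766.52
Week 4: $7,766.52 +$170.86 interest = $7,937.38; pay $2,611.37 → $5,326.01
Week 5: $5,326.01 +$117.17 interest = $5,443.18; pay $2,935.32 → $2,507.86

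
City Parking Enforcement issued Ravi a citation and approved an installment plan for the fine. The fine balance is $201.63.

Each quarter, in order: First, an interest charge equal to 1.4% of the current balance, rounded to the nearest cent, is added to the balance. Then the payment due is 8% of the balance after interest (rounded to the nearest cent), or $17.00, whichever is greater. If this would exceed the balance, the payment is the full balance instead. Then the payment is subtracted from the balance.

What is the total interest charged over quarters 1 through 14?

$20.38

Quarter 1: $201.63 +$2.82 interest = $204.45; pay $17.00 → $187.45
Quarter 2: $187.45 +$2.62 interest = $190.07; pay $17.00 → $173.07
Quarter 3: $173.07 +$2.42 interest = $175.49; pay $17.00 → $158.49
Quarter 4: $158.49 +$2.22 interest = $160.71; pay $17.00 → $143.71
Quarter 5: $143.71 +$2.01 interest = $145.72; pay $17.00 → $128.72
Quarter 6: $128.72 +$1.80 interest = $130.52; pay $17.00 → $113.52
Quarter 7: $113.52 +$1.59 interest = $115.11; pay $17.00 → $98.11
Quarter 8: $98.11 +$1.37 interest = $99.48; pay $17.00 → $82.48
Quarter 9: $82.48 +$1.15 interest = $83.63; pay $17.00 → $66.63
Quarter 10: $66.63 +$0.93 interest = $67.56; pay $17.00 → $50.56
Quarter 11: $50.56 +$0.71 interest = $51.27; pay $17.00 → $34.27
Quarter 12: $34.27 +$0.48 interest = $34.75; pay $17.00 → $17.75
Quarter 13: $17.75 +$0.25 interest = $18.00; pay $17.00 → $1.00
Quarter 14: $1.00 +$0.01 interest = $1.01; pay $1.01 → $0.00
Total interest: $2.82 + $2.62 + $2.42 + $2.22 + $2.01 + $1.80 + $1.59 + $1.37 + $1.15 + $0.93 + $0.71 + $0.48 + $0.25 + $0.01 = $20.38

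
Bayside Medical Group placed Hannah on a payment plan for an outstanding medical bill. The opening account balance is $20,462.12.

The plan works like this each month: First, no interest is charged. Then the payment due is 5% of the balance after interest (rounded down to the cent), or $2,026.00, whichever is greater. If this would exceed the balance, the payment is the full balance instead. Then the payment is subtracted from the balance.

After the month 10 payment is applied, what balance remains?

Month 1: $20,462.12 − $2,026.00 → $18,436.12
Month 2: $18,436.12 − $2,026.00 → $16,410.12
Month 3: $16,410.12 − $2,026.00 → $14,384.12
Month 4: $14,384.12 − $2,026.00 → $12,358.12
Month 5: $12,358.12 − $2,026.00 → $10,332.12
Month 6: $10,332.12 − $2,026.00 → $8,306.12
Month 7: $8,306.12 − $2,026.00 → $6,280.12
Month 8: $6,280.12 − $2,026.00 → $4,254.12
Month 9: $4,254.12 − $2,026.00 → $2,228.12
Month 10: $2,228.12 − $2,026.00 → $202.12

$202.12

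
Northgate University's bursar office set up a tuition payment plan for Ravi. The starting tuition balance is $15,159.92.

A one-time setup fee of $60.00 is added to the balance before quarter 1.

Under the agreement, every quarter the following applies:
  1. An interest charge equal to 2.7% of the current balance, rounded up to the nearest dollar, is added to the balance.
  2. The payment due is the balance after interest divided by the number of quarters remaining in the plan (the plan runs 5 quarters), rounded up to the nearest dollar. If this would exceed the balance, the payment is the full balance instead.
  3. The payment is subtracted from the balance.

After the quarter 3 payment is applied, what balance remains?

$6,593.92

# | Opening | Interest | Payment | End bal
1 | $15,219.92 | $411.00 | $3,127.00 | $12,503.92
2 | $12,503.92 | $338.00 | $3,211.00 | $9,630.92
3 | $9,630.92 | $261.00 | $3,298.00 | $6,593.92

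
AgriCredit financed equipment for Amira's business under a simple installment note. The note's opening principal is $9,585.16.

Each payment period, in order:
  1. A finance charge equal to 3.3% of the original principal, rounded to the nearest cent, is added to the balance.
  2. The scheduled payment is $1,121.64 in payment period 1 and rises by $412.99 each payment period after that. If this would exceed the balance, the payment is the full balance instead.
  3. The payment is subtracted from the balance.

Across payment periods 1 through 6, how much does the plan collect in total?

$11,483.02

Payment period 1: opening $9,585.16; interest $316.31 → $9,901.47; payment $1,121.64; balance $8,779.83
Payment period 2: opening $8,779.83; interest $316.31 → $9,096.14; payment $1,534.63; balance $7,561.51
Payment period 3: opening $7,561.51; interest $316.31 → $7,877.82; payment $1,947.62; balance $5,930.20
Payment period 4: opening $5,930.20; interest $316.31 → $6,246.51; payment $2,360.61; balance $3,885.90
Payment period 5: opening $3,885.90; interest $316.31 → $4,202.21; payment $2,773.60; balance $1,428.61
Payment period 6: opening $1,428.61; interest $316.31 → $1,744.92; payment $1,744.92; balance $0.00
Total paid: $11,483.02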